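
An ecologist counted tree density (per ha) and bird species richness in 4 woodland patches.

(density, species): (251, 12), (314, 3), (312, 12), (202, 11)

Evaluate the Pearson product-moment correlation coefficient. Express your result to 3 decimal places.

n = 4, Σx = 1079, Σy = 38, Σx² = 299745, Σy² = 418, Σxy = 9920
nΣxy − ΣxΣy = 39680 − 41002 = -1322
nΣx² − (Σx)² = 1198980 − 1164241 = 34739; nΣy² − (Σy)² = 1672 − 1444 = 228
r = -1322 / √(34739 × 228) = -1322 / 2814.3369 ≈ -0.470

-0.470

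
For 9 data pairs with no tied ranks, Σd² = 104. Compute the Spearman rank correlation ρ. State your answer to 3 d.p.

ρ = 1 − 6Σd² / [n(n²−1)] = 1 − 6×104 / (9×80)
  = 1 − 624/720 = 1 − 0.8667 ≈ 0.133

0.133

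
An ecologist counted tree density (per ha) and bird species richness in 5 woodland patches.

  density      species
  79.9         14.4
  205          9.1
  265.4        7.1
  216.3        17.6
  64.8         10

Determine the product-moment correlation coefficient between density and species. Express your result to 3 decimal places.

n = 5, Σx = 831.4, Σy = 58.2, Σx² = 169830.9, Σy² = 750.34, Σxy = 9355.28
nΣxy − ΣxΣy = 46776.4 − 48387.48 = -1611.08
nΣx² − (Σx)² = 849154.5 − 691225.96 = 157928.54; nΣy² − (Σy)² = 3751.7 − 3387.24 = 364.46
r = -1611.08 / √(157928.54 × 364.46) = -1611.08 / 7586.7408 ≈ -0.212

-0.212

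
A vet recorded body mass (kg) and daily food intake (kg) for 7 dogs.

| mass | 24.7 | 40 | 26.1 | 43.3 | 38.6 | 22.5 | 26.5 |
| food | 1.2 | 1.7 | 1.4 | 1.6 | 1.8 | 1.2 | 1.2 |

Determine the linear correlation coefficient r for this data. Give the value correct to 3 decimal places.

n = 7, Σx = 221.7, Σy = 10.1, Σx² = 7464.65, Σy² = 14.97, Σxy = 331.74
nΣxy − ΣxΣy = 2322.18 − 2239.17 = 83.01
nΣx² − (Σx)² = 52252.55 − 49150.89 = 3101.66; nΣy² − (Σy)² = 104.79 − 102.01 = 2.78
r = 83.01 / √(3101.66 × 2.78) = 83.01 / 92.8580 ≈ 0.894

0.894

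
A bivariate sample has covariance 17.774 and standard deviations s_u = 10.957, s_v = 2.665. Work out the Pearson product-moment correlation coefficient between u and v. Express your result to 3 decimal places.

r = Cov(u,v) / (s_u · s_v) = 17.774 / (10.957 × 2.665)
  = 17.774 / 29.2004 ≈ 0.609

0.609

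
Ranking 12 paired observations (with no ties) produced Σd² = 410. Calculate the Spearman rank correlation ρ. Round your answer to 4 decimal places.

ρ = 1 − 6Σd² / [n(n²−1)] = 1 − 6×410 / (12×143)
  = 1 − 2460/1716 = 1 − 1.43357 ≈ -0.4336

-0.4336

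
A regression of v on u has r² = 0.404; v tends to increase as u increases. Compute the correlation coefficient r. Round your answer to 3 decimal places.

|r| = √0.404 = 0.636
The association is positive, so r = 0.636.

0.636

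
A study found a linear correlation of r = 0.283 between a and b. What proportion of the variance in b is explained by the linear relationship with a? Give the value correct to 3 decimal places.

r² = (0.283)² = 0.080

0.080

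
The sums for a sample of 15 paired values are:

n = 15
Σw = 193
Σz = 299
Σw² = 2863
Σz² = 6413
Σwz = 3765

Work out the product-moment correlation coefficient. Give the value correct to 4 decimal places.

-0.1980

r = (nΣwz − ΣwΣz) / √[(nΣw² − (Σw)²)(nΣz² − (Σz)²)]
Numerator: 15×3765 − 193×299 = -1232
Denominator: √[(42945 − 37249)(96195 − 89401)] = √[5696 × 6794] = 6220.8218
r = -1232 / 6220.8218 ≈ -0.1980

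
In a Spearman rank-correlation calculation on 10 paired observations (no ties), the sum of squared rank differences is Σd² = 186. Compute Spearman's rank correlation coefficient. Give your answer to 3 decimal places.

ρ = 1 − 6Σd² / [n(n²−1)] = 1 − 6×186 / (10×99)
  = 1 − 1116/990 = 1 − 1.1273 ≈ -0.127

-0.127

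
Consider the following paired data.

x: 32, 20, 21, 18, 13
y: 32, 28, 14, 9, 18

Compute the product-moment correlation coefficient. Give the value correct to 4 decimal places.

0.6462

n = 5, Σx = 104, Σy = 101, Σx² = 2358, Σy² = 2409, Σxy = 2274
nΣxy − ΣxΣy = 11370 − 10504 = 866
nΣx² − (Σx)² = 11790 − 10816 = 974; nΣy² − (Σy)² = 12045 − 10201 = 1844
r = 866 / √(974 × 1844) = 866 / 1340.1701 ≈ 0.6462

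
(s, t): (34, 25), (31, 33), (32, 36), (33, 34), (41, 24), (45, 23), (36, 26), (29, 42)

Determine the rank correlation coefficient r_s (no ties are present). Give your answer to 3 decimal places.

-0.905

Rank s: 5, 2, 3, 4, 7, 8, 6, 1
Rank t: 3, 5, 7, 6, 2, 1, 4, 8
d = rank(s) − rank(t): 2, -3, -4, -2, 5, 7, 2, -7; Σd² = 160
ρ = 1 − 6Σd² / [n(n²−1)] = 1 − 6×160 / (8×63) = 1 − 960/504 ≈ -0.905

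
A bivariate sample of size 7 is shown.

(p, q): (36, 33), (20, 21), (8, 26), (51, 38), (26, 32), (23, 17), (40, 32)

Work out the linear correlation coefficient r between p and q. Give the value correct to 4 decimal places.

0.7212

n = 7, Σp = 204, Σq = 199, Σp² = 7166, Σq² = 5987, Σpq = 6257
nΣpq − ΣpΣq = 43799 − 40596 = 3203
nΣp² − (Σp)² = 50162 − 41616 = 8546; nΣq² − (Σq)² = 41909 − 39601 = 2308
r = 3203 / √(8546 × 2308) = 3203 / 4441.1899 ≈ 0.7212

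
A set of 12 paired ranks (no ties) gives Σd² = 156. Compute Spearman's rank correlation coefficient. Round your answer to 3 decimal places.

0.455

ρ = 1 − 6Σd² / [n(n²−1)] = 1 − 6×156 / (12×143)
  = 1 − 936/1716 = 1 − 0.5455 ≈ 0.455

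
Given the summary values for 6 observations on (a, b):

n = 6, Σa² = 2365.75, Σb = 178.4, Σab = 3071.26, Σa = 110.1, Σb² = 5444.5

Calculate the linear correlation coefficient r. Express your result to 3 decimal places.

r = (nΣab − ΣaΣb) / √[(nΣa² − (Σa)²)(nΣb² − (Σb)²)]
Numerator: 6×3071.26 − 110.1×178.4 = -1214.28
Denominator: √[(14194.5 − 12122.01)(32667 − 31826.56)] = √[2072.49 × 840.44] = 1319.7740
r = -1214.28 / 1319.7740 ≈ -0.920

-0.920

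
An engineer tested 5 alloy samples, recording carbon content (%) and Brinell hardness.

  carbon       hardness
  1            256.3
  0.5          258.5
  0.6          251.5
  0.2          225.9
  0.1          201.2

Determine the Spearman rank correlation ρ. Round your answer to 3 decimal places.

Rank carbon: 5, 3, 4, 2, 1
Rank hardness: 4, 5, 3, 2, 1
d = rank(carbon) − rank(hardness): 1, -2, 1, 0, 0; Σd² = 6
ρ = 1 − 6Σd² / [n(n²−1)] = 1 − 6×6 / (5×24) = 1 − 36/120 ≈ 0.700

0.700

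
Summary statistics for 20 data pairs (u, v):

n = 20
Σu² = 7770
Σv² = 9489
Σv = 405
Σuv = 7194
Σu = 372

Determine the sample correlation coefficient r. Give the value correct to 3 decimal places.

r = (nΣuv − ΣuΣv) / √[(nΣu² − (Σu)²)(nΣv² − (Σv)²)]
Numerator: 20×7194 − 372×405 = -6780
Denominator: √[(155400 − 138384)(189780 − 164025)] = √[17016 × 25755] = 20934.3517
r = -6780 / 20934.3517 ≈ -0.324

-0.324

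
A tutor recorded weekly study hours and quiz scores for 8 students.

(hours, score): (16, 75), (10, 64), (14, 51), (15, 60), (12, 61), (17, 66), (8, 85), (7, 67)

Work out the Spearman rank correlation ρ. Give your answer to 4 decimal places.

-0.2381

Rank hours: 7, 3, 5, 6, 4, 8, 2, 1
Rank score: 7, 4, 1, 2, 3, 5, 8, 6
d = rank(hours) − rank(score): 0, -1, 4, 4, 1, 3, -6, -5; Σd² = 104
ρ = 1 − 6Σd² / [n(n²−1)] = 1 − 6×104 / (8×63) = 1 − 624/504 ≈ -0.2381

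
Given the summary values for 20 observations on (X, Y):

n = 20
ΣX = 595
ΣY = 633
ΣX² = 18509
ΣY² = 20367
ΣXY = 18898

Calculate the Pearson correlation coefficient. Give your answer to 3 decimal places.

r = (nΣXY − ΣXΣY) / √[(nΣX² − (ΣX)²)(nΣY² − (ΣY)²)]
Numerator: 20×18898 − 595×633 = 1325
Denominator: √[(370180 − 354025)(407340 − 400689)] = √[16155 × 6651] = 10365.6599
r = 1325 / 10365.6599 ≈ 0.128

0.128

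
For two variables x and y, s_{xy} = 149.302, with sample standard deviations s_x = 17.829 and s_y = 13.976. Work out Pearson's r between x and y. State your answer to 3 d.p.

0.599

r = Cov(x,y) / (s_x · s_y) = 149.302 / (17.829 × 13.976)
  = 149.302 / 249.1781 ≈ 0.599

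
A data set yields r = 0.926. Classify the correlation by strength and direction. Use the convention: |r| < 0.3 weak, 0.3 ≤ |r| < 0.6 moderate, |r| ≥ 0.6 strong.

strong positive

r = 0.926 > 0 so the relationship is positive.
|r| = 0.926, which falls in the strong range.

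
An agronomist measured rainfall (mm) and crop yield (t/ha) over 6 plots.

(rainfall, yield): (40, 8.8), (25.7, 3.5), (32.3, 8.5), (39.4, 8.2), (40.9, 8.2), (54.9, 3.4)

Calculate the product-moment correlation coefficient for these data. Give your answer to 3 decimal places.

n = 6, Σx = 233.2, Σy = 40.6, Σx² = 9542.96, Σy² = 307.98, Σxy = 1561.62
nΣxy − ΣxΣy = 9369.72 − 9467.92 = -98.2
nΣx² − (Σx)² = 57257.76 − 54382.24 = 2875.52; nΣy² − (Σy)² = 1847.88 − 1648.36 = 199.52
r = -98.2 / √(2875.52 × 199.52) = -98.2 / 757.4455 ≈ -0.130

-0.130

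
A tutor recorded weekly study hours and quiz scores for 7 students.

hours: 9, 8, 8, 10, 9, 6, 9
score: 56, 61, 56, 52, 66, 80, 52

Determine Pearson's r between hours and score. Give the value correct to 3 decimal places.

-0.832

n = 7, Σx = 59, Σy = 423, Σx² = 507, Σy² = 26157, Σxy = 3502
nΣxy − ΣxΣy = 24514 − 24957 = -443
nΣx² − (Σx)² = 3549 − 3481 = 68; nΣy² − (Σy)² = 183099 − 178929 = 4170
r = -443 / √(68 × 4170) = -443 / 532.5035 ≈ -0.832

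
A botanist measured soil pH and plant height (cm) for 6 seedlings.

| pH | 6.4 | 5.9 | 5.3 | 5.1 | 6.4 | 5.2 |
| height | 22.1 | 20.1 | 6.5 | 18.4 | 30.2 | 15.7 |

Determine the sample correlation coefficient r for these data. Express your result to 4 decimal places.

n = 6, Σx = 34.3, Σy = 113, Σx² = 197.87, Σy² = 2431.76, Σxy = 663.24
nΣxy − ΣxΣy = 3979.44 − 3875.9 = 103.54
nΣx² − (Σx)² = 1187.22 − 1176.49 = 10.73; nΣy² − (Σy)² = 14590.56 − 12769 = 1821.56
r = 103.54 / √(10.73 × 1821.56) = 103.54 / 139.8046 ≈ 0.7406

0.7406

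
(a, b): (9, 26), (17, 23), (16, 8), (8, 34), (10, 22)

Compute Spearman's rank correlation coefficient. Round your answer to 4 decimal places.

-0.7000

Rank a: 2, 5, 4, 1, 3
Rank b: 4, 3, 1, 5, 2
d = rank(a) − rank(b): -2, 2, 3, -4, 1; Σd² = 34
ρ = 1 − 6Σd² / [n(n²−1)] = 1 − 6×34 / (5×24) = 1 − 204/120 ≈ -0.7000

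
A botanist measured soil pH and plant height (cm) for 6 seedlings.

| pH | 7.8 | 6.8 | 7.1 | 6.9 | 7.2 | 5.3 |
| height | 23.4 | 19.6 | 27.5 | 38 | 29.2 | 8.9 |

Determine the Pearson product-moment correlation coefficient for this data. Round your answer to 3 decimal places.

n = 6, Σx = 41.1, Σy = 146.6, Σx² = 285.03, Σy² = 4063.82, Σxy = 1030.66
nΣxy − ΣxΣy = 6183.96 − 6025.26 = 158.7
nΣx² − (Σx)² = 1710.18 − 1689.21 = 20.97; nΣy² − (Σy)² = 24382.92 − 21491.56 = 2891.36
r = 158.7 / √(20.97 × 2891.36) = 158.7 / 246.2353 ≈ 0.645

0.645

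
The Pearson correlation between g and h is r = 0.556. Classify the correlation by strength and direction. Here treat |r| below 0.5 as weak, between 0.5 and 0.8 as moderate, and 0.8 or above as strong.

moderate positive

r = 0.556 > 0 so the relationship is positive.
|r| = 0.556, which falls in the moderate range.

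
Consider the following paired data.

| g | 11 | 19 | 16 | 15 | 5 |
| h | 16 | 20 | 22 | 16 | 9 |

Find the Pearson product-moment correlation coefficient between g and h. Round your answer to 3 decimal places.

0.905

n = 5, Σg = 66, Σh = 83, Σg² = 988, Σh² = 1477, Σgh = 1193
nΣgh − ΣgΣh = 5965 − 5478 = 487
nΣg² − (Σg)² = 4940 − 4356 = 584; nΣh² − (Σh)² = 7385 − 6889 = 496
r = 487 / √(584 × 496) = 487 / 538.2044 ≈ 0.905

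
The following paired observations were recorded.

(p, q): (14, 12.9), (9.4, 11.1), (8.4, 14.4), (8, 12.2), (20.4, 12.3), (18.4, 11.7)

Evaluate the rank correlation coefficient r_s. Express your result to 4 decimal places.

Rank p: 4, 3, 2, 1, 6, 5
Rank q: 5, 1, 6, 3, 4, 2
d = rank(p) − rank(q): -1, 2, -4, -2, 2, 3; Σd² = 38
ρ = 1 − 6Σd² / [n(n²−1)] = 1 − 6×38 / (6×35) = 1 − 228/210 ≈ -0.0857

-0.0857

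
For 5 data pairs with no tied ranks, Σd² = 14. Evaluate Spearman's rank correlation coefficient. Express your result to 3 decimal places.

ρ = 1 − 6Σd² / [n(n²−1)] = 1 − 6×14 / (5×24)
  = 1 − 84/120 = 1 − 0.7000 ≈ 0.300

0.300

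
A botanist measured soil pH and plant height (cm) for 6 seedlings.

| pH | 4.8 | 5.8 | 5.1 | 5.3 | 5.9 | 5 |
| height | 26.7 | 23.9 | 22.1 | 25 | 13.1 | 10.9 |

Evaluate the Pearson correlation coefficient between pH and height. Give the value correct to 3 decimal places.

n = 6, Σx = 31.9, Σy = 121.7, Σx² = 170.59, Σy² = 2687.93, Σxy = 643.78
nΣxy − ΣxΣy = 3862.68 − 3882.23 = -19.55
nΣx² − (Σx)² = 1023.54 − 1017.61 = 5.93; nΣy² − (Σy)² = 16127.58 − 14810.89 = 1316.69
r = -19.55 / √(5.93 × 1316.69) = -19.55 / 88.3627 ≈ -0.221

-0.221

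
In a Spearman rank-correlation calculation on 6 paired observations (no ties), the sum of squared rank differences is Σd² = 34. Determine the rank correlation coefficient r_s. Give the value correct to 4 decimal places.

0.0286

ρ = 1 − 6Σd² / [n(n²−1)] = 1 − 6×34 / (6×35)
  = 1 − 204/210 = 1 − 0.97143 ≈ 0.0286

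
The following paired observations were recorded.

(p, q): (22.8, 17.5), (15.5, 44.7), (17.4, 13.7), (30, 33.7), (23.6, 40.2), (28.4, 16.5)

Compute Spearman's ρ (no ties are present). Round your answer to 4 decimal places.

-0.1429

Rank p: 3, 1, 2, 6, 4, 5
Rank q: 3, 6, 1, 4, 5, 2
d = rank(p) − rank(q): 0, -5, 1, 2, -1, 3; Σd² = 40
ρ = 1 − 6Σd² / [n(n²−1)] = 1 − 6×40 / (6×35) = 1 − 240/210 ≈ -0.1429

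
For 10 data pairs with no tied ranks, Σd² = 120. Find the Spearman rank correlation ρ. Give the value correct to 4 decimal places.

ρ = 1 − 6Σd² / [n(n²−1)] = 1 − 6×120 / (10×99)
  = 1 − 720/990 = 1 − 0.72727 ≈ 0.2727

0.2727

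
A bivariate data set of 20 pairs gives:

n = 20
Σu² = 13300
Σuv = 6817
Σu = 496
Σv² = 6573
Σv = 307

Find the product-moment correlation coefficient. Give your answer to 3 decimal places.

r = (nΣuv − ΣuΣv) / √[(nΣu² − (Σu)²)(nΣv² − (Σv)²)]
Numerator: 20×6817 − 496×307 = -15932
Denominator: √[(266000 − 246016)(131460 − 94249)] = √[19984 × 37211] = 27269.4815
r = -15932 / 27269.4815 ≈ -0.584

-0.584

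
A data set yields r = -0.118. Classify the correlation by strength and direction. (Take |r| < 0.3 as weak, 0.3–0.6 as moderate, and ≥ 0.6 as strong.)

r = -0.118 < 0 so the relationship is negative.
|r| = 0.118, which falls in the weak range.

weak negative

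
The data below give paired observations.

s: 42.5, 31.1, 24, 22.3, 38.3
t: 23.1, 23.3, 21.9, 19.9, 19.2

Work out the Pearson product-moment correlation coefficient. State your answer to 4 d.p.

0.1989

n = 5, Σs = 158.2, Σt = 107.4, Σs² = 5313.64, Σt² = 2320.76, Σst = 3411.11
nΣst − ΣsΣt = 17055.55 − 16990.68 = 64.87
nΣs² − (Σs)² = 26568.2 − 25027.24 = 1540.96; nΣt² − (Σt)² = 11603.8 − 11534.76 = 69.04
r = 64.87 / √(1540.96 × 69.04) = 64.87 / 326.1715 ≈ 0.1989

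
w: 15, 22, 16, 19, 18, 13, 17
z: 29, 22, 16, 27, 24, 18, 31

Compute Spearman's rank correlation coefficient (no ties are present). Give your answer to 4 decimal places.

Rank w: 2, 7, 3, 6, 5, 1, 4
Rank z: 6, 3, 1, 5, 4, 2, 7
d = rank(w) − rank(z): -4, 4, 2, 1, 1, -1, -3; Σd² = 48
ρ = 1 − 6Σd² / [n(n²−1)] = 1 − 6×48 / (7×48) = 1 − 288/336 ≈ 0.1429

0.1429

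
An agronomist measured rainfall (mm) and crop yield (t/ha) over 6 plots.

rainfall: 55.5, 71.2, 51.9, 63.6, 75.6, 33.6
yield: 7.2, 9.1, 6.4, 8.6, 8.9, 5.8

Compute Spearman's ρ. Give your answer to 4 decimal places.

Rank rainfall: 3, 5, 2, 4, 6, 1
Rank yield: 3, 6, 2, 4, 5, 1
d = rank(rainfall) − rank(yield): 0, -1, 0, 0, 1, 0; Σd² = 2
ρ = 1 − 6Σd² / [n(n²−1)] = 1 − 6×2 / (6×35) = 1 − 12/210 ≈ 0.9429

0.9429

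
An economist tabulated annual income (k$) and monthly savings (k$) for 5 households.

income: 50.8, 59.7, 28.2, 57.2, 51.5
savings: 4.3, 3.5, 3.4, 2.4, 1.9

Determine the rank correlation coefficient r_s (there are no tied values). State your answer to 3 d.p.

-0.100

Rank income: 2, 5, 1, 4, 3
Rank savings: 5, 4, 3, 2, 1
d = rank(income) − rank(savings): -3, 1, -2, 2, 2; Σd² = 22
ρ = 1 − 6Σd² / [n(n²−1)] = 1 − 6×22 / (5×24) = 1 − 132/120 ≈ -0.100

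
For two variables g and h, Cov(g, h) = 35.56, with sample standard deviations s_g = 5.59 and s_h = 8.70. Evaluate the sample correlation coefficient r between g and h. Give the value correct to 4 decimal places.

0.7312

r = Cov(g,h) / (s_g · s_h) = 35.56 / (5.59 × 8.70)
  = 35.56 / 48.6330 ≈ 0.7312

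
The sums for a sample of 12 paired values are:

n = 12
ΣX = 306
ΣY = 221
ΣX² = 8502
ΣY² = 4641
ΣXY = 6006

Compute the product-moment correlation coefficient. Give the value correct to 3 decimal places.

r = (nΣXY − ΣXΣY) / √[(nΣX² − (ΣX)²)(nΣY² − (ΣY)²)]
Numerator: 12×6006 − 306×221 = 4446
Denominator: √[(102024 − 93636)(55692 − 48841)] = √[8388 × 6851] = 7580.6456
r = 4446 / 7580.6456 ≈ 0.586

0.586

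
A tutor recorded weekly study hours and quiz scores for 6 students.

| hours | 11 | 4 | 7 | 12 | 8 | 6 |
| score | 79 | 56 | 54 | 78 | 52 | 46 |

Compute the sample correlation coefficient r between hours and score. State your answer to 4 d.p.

n = 6, Σx = 48, Σy = 365, Σx² = 430, Σy² = 23197, Σxy = 3099
nΣxy − ΣxΣy = 18594 − 17520 = 1074
nΣx² − (Σx)² = 2580 − 2304 = 276; nΣy² − (Σy)² = 139182 − 133225 = 5957
r = 1074 / √(276 × 5957) = 1074 / 1282.2371 ≈ 0.8376

0.8376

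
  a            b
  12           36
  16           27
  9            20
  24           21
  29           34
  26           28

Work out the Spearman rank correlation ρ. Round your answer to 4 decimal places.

0.3714

Rank a: 2, 3, 1, 4, 6, 5
Rank b: 6, 3, 1, 2, 5, 4
d = rank(a) − rank(b): -4, 0, 0, 2, 1, 1; Σd² = 22
ρ = 1 − 6Σd² / [n(n²−1)] = 1 − 6×22 / (6×35) = 1 − 132/210 ≈ 0.3714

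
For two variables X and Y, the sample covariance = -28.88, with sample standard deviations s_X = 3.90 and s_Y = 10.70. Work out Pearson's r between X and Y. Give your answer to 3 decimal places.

-0.692

r = Cov(X,Y) / (s_X · s_Y) = -28.88 / (3.90 × 10.70)
  = -28.88 / 41.7300 ≈ -0.692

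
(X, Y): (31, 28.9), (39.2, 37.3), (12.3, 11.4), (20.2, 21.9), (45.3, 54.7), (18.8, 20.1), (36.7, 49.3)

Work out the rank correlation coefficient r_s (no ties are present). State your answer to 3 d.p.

Rank X: 4, 6, 1, 3, 7, 2, 5
Rank Y: 4, 5, 1, 3, 7, 2, 6
d = rank(X) − rank(Y): 0, 1, 0, 0, 0, 0, -1; Σd² = 2
ρ = 1 − 6Σd² / [n(n²−1)] = 1 − 6×2 / (7×48) = 1 − 12/336 ≈ 0.964

0.964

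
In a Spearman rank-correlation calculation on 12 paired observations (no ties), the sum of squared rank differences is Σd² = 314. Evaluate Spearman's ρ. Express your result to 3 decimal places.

-0.098

ρ = 1 − 6Σd² / [n(n²−1)] = 1 − 6×314 / (12×143)
  = 1 − 1884/1716 = 1 − 1.0979 ≈ -0.098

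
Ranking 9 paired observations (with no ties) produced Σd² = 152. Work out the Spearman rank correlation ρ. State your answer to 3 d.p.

ρ = 1 − 6Σd² / [n(n²−1)] = 1 − 6×152 / (9×80)
  = 1 − 912/720 = 1 − 1.2667 ≈ -0.267

-0.267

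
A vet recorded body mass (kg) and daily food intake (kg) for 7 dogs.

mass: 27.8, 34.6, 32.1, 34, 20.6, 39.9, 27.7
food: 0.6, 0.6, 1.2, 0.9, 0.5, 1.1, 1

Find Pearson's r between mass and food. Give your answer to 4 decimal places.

n = 7, Σx = 216.7, Σy = 5.9, Σx² = 6940.07, Σy² = 5.43, Σxy = 188.45
nΣxy − ΣxΣy = 1319.15 − 1278.53 = 40.62
nΣx² − (Σx)² = 48580.49 − 46958.89 = 1621.6; nΣy² − (Σy)² = 38.01 − 34.81 = 3.2
r = 40.62 / √(1621.6 × 3.2) = 40.62 / 72.0355 ≈ 0.5639

0.5639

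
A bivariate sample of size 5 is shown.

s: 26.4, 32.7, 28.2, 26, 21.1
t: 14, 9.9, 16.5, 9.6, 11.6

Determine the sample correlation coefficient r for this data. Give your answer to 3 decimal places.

-0.058

n = 5, Σs = 134.4, Σt = 61.6, Σs² = 3682.7, Σt² = 792.98, Σst = 1652.99
nΣst − ΣsΣt = 8264.95 − 8279.04 = -14.09
nΣs² − (Σs)² = 18413.5 − 18063.36 = 350.14; nΣt² − (Σt)² = 3964.9 − 3794.56 = 170.34
r = -14.09 / √(350.14 × 170.34) = -14.09 / 244.2189 ≈ -0.058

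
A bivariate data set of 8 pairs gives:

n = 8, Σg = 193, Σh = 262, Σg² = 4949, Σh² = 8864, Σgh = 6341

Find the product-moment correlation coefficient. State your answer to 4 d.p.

r = (nΣgh − ΣgΣh) / √[(nΣg² − (Σg)²)(nΣh² − (Σh)²)]
Numerator: 8×6341 − 193×262 = 162
Denominator: √[(39592 − 37249)(70912 − 68644)] = √[2343 × 2268] = 2305.1950
r = 162 / 2305.1950 ≈ 0.0703

0.0703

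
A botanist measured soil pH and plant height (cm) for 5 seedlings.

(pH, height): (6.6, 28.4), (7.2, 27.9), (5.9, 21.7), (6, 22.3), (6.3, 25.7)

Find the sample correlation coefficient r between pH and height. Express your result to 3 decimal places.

n = 5, Σx = 32, Σy = 126, Σx² = 205.9, Σy² = 3213.64, Σxy = 812.06
nΣxy − ΣxΣy = 4060.3 − 4032 = 28.3
nΣx² − (Σx)² = 1029.5 − 1024 = 5.5; nΣy² − (Σy)² = 16068.2 − 15876 = 192.2
r = 28.3 / √(5.5 × 192.2) = 28.3 / 32.5131 ≈ 0.870

0.870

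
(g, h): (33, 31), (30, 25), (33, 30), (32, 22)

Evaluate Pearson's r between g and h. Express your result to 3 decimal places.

0.611

n = 4, Σg = 128, Σh = 108, Σg² = 4102, Σh² = 2970, Σgh = 3467
nΣgh − ΣgΣh = 13868 − 13824 = 44
nΣg² − (Σg)² = 16408 − 16384 = 24; nΣh² − (Σh)² = 11880 − 11664 = 216
r = 44 / √(24 × 216) = 44 / 72.0000 ≈ 0.611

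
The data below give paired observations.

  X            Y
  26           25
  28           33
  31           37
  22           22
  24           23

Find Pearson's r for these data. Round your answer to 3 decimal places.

0.960

n = 5, ΣX = 131, ΣY = 140, ΣX² = 3481, ΣY² = 4096, ΣXY = 3757
nΣXY − ΣXΣY = 18785 − 18340 = 445
nΣX² − (ΣX)² = 17405 − 17161 = 244; nΣY² − (ΣY)² = 20480 − 19600 = 880
r = 445 / √(244 × 880) = 445 / 463.3789 ≈ 0.960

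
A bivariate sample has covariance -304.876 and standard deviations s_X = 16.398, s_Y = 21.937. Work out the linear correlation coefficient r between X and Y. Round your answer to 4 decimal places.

-0.8475

r = Cov(X,Y) / (s_X · s_Y) = -304.876 / (16.398 × 21.937)
  = -304.876 / 359.7229 ≈ -0.8475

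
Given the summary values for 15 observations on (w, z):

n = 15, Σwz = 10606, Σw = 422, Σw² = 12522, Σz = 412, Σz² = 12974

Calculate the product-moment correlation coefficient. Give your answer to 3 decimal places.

-0.949

r = (nΣwz − ΣwΣz) / √[(nΣw² − (Σw)²)(nΣz² − (Σz)²)]
Numerator: 15×10606 − 422×412 = -14774
Denominator: √[(187830 − 178084)(194610 − 169744)] = √[9746 × 24866] = 15567.4030
r = -14774 / 15567.4030 ≈ -0.949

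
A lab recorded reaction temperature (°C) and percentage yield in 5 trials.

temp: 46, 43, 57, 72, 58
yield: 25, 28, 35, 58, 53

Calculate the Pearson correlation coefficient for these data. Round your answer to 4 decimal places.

n = 5, Σx = 276, Σy = 199, Σx² = 15762, Σy² = 8807, Σxy = 11599
nΣxy − ΣxΣy = 57995 − 54924 = 3071
nΣx² − (Σx)² = 78810 − 76176 = 2634; nΣy² − (Σy)² = 44035 − 39601 = 4434
r = 3071 / √(2634 × 4434) = 3071 / 3417.4780 ≈ 0.8986

0.8986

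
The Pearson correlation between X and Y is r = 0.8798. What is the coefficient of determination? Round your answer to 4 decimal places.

0.7740

r² = (0.8798)² = 0.7740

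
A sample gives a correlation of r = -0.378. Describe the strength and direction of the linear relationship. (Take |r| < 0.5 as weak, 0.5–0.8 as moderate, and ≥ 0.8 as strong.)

r = -0.378 < 0 so the relationship is negative.
|r| = 0.378, which falls in the weak range.

weak negative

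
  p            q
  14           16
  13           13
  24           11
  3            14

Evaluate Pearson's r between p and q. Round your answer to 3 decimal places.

-0.560

n = 4, Σp = 54, Σq = 54, Σp² = 950, Σq² = 742, Σpq = 699
nΣpq − ΣpΣq = 2796 − 2916 = -120
nΣp² − (Σp)² = 3800 − 2916 = 884; nΣq² − (Σq)² = 2968 − 2916 = 52
r = -120 / √(884 × 52) = -120 / 214.4015 ≈ -0.560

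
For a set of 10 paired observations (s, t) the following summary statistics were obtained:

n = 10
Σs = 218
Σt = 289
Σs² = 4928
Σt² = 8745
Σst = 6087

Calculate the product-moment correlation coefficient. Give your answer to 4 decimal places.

-0.8117

r = (nΣst − ΣsΣt) / √[(nΣs² − (Σs)²)(nΣt² − (Σt)²)]
Numerator: 10×6087 − 218×289 = -2132
Denominator: √[(49280 − 47524)(87450 − 83521)] = √[1756 × 3929] = 2626.6564
r = -2132 / 2626.6564 ≈ -0.8117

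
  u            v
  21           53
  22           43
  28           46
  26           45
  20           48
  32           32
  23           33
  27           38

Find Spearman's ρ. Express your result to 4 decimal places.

-0.6190

Rank u: 2, 3, 7, 5, 1, 8, 4, 6
Rank v: 8, 4, 6, 5, 7, 1, 2, 3
d = rank(u) − rank(v): -6, -1, 1, 0, -6, 7, 2, 3; Σd² = 136
ρ = 1 − 6Σd² / [n(n²−1)] = 1 − 6×136 / (8×63) = 1 − 816/504 ≈ -0.6190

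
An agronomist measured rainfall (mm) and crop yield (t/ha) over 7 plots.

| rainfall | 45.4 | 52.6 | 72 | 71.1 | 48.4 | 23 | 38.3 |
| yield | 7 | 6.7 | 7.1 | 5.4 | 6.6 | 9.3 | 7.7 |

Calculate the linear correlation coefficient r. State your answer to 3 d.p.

n = 7, Σx = 350.8, Σy = 49.8, Σx² = 19405.58, Σy² = 362.8, Σxy = 2393.61
nΣxy − ΣxΣy = 16755.27 − 17469.84 = -714.57
nΣx² − (Σx)² = 135839.06 − 123060.64 = 12778.42; nΣy² − (Σy)² = 2539.6 − 2480.04 = 59.56
r = -714.57 / √(12778.42 × 59.56) = -714.57 / 872.4005 ≈ -0.819

-0.819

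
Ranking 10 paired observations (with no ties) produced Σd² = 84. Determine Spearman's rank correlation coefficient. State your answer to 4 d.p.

ρ = 1 − 6Σd² / [n(n²−1)] = 1 − 6×84 / (10×99)
  = 1 − 504/990 = 1 − 0.50909 ≈ 0.4909

0.4909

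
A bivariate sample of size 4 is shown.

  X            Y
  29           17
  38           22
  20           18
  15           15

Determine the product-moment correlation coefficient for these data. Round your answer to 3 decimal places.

0.870

n = 4, ΣX = 102, ΣY = 72, ΣX² = 2910, ΣY² = 1322, ΣXY = 1914
nΣXY − ΣXΣY = 7656 − 7344 = 312
nΣX² − (ΣX)² = 11640 − 10404 = 1236; nΣY² − (ΣY)² = 5288 − 5184 = 104
r = 312 / √(1236 × 104) = 312 / 358.5303 ≈ 0.870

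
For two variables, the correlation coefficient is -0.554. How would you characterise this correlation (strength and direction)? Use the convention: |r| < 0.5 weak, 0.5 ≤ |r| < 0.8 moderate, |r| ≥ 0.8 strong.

r = -0.554 < 0 so the relationship is negative.
|r| = 0.554, which falls in the moderate range.

moderate negative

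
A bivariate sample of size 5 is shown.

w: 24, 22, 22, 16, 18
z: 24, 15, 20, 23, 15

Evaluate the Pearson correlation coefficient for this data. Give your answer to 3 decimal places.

n = 5, Σw = 102, Σz = 97, Σw² = 2124, Σz² = 1955, Σwz = 1984
nΣwz − ΣwΣz = 9920 − 9894 = 26
nΣw² − (Σw)² = 10620 − 10404 = 216; nΣz² − (Σz)² = 9775 − 9409 = 366
r = 26 / √(216 × 366) = 26 / 281.1690 ≈ 0.092

0.092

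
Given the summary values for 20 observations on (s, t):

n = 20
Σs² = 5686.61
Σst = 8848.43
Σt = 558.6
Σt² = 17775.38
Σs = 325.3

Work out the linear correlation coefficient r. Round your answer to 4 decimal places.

r = (nΣst − ΣsΣt) / √[(nΣs² − (Σs)²)(nΣt² − (Σt)²)]
Numerator: 20×8848.43 − 325.3×558.6 = -4743.98
Denominator: √[(113732.2 − 105820.09)(355507.6 − 312033.96)] = √[7912.11 × 43473.64] = 18546.3803
r = -4743.98 / 18546.3803 ≈ -0.2558

-0.2558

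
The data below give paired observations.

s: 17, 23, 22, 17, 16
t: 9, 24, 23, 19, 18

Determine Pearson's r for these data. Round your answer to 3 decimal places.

n = 5, Σs = 95, Σt = 93, Σs² = 1847, Σt² = 1871, Σst = 1822
nΣst − ΣsΣt = 9110 − 8835 = 275
nΣs² − (Σs)² = 9235 − 9025 = 210; nΣt² − (Σt)² = 9355 − 8649 = 706
r = 275 / √(210 × 706) = 275 / 385.0455 ≈ 0.714

0.714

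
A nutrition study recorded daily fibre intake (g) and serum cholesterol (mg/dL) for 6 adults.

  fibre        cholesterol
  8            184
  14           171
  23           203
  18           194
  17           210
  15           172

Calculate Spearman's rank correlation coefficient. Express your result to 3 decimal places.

Rank fibre: 1, 2, 6, 5, 4, 3
Rank cholesterol: 3, 1, 5, 4, 6, 2
d = rank(fibre) − rank(cholesterol): -2, 1, 1, 1, -2, 1; Σd² = 12
ρ = 1 − 6Σd² / [n(n²−1)] = 1 − 6×12 / (6×35) = 1 − 72/210 ≈ 0.657

0.657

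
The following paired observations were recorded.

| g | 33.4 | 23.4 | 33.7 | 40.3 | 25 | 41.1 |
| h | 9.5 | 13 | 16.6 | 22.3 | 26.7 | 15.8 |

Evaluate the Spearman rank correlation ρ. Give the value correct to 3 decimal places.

0.143

Rank g: 3, 1, 4, 5, 2, 6
Rank h: 1, 2, 4, 5, 6, 3
d = rank(g) − rank(h): 2, -1, 0, 0, -4, 3; Σd² = 30
ρ = 1 − 6Σd² / [n(n²−1)] = 1 − 6×30 / (6×35) = 1 − 180/210 ≈ 0.143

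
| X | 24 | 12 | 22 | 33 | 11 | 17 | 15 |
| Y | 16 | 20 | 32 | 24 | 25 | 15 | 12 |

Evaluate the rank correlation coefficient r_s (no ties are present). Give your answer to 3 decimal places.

0.036

Rank X: 6, 2, 5, 7, 1, 4, 3
Rank Y: 3, 4, 7, 5, 6, 2, 1
d = rank(X) − rank(Y): 3, -2, -2, 2, -5, 2, 2; Σd² = 54
ρ = 1 − 6Σd² / [n(n²−1)] = 1 − 6×54 / (7×48) = 1 − 324/336 ≈ 0.036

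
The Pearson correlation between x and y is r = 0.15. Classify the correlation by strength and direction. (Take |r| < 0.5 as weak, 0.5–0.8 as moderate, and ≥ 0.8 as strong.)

r = 0.15 > 0 so the relationship is positive.
|r| = 0.15, which falls in the weak range.

weak positive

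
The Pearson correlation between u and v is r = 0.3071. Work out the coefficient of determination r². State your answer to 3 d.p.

0.094

r² = (0.3071)² = 0.094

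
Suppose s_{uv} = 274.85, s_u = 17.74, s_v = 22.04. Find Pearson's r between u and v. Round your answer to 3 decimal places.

r = Cov(u,v) / (s_u · s_v) = 274.85 / (17.74 × 22.04)
  = 274.85 / 390.9896 ≈ 0.703

0.703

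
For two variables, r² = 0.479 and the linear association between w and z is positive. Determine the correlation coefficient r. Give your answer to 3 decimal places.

|r| = √0.479 = 0.692
The association is positive, so r = 0.692.

0.692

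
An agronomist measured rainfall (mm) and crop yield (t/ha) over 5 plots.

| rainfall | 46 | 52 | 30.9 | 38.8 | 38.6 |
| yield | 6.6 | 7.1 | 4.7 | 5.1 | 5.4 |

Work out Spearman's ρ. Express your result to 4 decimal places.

0.9000

Rank rainfall: 4, 5, 1, 3, 2
Rank yield: 4, 5, 1, 2, 3
d = rank(rainfall) − rank(yield): 0, 0, 0, 1, -1; Σd² = 2
ρ = 1 − 6Σd² / [n(n²−1)] = 1 − 6×2 / (5×24) = 1 − 12/120 ≈ 0.9000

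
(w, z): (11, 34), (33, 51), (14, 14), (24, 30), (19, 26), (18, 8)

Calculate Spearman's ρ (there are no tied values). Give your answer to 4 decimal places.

Rank w: 1, 6, 2, 5, 4, 3
Rank z: 5, 6, 2, 4, 3, 1
d = rank(w) − rank(z): -4, 0, 0, 1, 1, 2; Σd² = 22
ρ = 1 − 6Σd² / [n(n²−1)] = 1 − 6×22 / (6×35) = 1 − 132/210 ≈ 0.3714

0.3714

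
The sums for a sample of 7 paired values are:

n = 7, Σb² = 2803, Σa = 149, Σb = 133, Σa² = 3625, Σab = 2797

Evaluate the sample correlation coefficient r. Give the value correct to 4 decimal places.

r = (nΣab − ΣaΣb) / √[(nΣa² − (Σa)²)(nΣb² − (Σb)²)]
Numerator: 7×2797 − 149×133 = -238
Denominator: √[(25375 − 22201)(19621 − 17689)] = √[3174 × 1932] = 2476.3215
r = -238 / 2476.3215 ≈ -0.0961

-0.0961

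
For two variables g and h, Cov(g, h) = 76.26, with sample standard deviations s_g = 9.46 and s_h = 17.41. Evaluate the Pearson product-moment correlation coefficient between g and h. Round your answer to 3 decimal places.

r = Cov(g,h) / (s_g · s_h) = 76.26 / (9.46 × 17.41)
  = 76.26 / 164.6986 ≈ 0.463

0.463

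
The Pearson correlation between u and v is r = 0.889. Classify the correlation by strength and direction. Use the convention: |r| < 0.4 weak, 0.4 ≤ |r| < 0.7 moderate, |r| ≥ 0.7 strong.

r = 0.889 > 0 so the relationship is positive.
|r| = 0.889, which falls in the strong range.

strong positive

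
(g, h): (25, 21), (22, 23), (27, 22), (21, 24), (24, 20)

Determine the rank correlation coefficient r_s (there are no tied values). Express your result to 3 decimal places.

-0.600

Rank g: 4, 2, 5, 1, 3
Rank h: 2, 4, 3, 5, 1
d = rank(g) − rank(h): 2, -2, 2, -4, 2; Σd² = 32
ρ = 1 − 6Σd² / [n(n²−1)] = 1 − 6×32 / (5×24) = 1 − 192/120 ≈ -0.600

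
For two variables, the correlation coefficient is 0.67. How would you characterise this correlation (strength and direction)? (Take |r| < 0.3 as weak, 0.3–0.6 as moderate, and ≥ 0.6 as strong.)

strong positive

r = 0.67 > 0 so the relationship is positive.
|r| = 0.67, which falls in the strong range.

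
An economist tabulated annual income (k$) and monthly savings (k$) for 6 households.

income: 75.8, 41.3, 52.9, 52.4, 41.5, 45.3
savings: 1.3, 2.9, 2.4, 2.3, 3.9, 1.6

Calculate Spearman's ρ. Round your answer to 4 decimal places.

-0.7143

Rank income: 6, 1, 5, 4, 2, 3
Rank savings: 1, 5, 4, 3, 6, 2
d = rank(income) − rank(savings): 5, -4, 1, 1, -4, 1; Σd² = 60
ρ = 1 − 6Σd² / [n(n²−1)] = 1 − 6×60 / (6×35) = 1 − 360/210 ≈ -0.7143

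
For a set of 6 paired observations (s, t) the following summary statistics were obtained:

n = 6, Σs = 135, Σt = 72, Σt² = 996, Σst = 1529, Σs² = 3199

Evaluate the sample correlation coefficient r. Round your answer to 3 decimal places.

-0.623

r = (nΣst − ΣsΣt) / √[(nΣs² − (Σs)²)(nΣt² − (Σt)²)]
Numerator: 6×1529 − 135×72 = -546
Denominator: √[(19194 − 18225)(5976 − 5184)] = √[969 × 792] = 876.0411
r = -546 / 876.0411 ≈ -0.623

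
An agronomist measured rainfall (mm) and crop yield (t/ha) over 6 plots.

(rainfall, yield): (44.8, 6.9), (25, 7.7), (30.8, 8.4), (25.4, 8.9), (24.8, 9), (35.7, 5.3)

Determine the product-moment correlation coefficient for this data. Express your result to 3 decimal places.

-0.659

n = 6, Σx = 186.5, Σy = 46.2, Σx² = 6115.37, Σy² = 365.76, Σxy = 1398.81
nΣxy − ΣxΣy = 8392.86 − 8616.3 = -223.44
nΣx² − (Σx)² = 36692.22 − 34782.25 = 1909.97; nΣy² − (Σy)² = 2194.56 − 2134.44 = 60.12
r = -223.44 / √(1909.97 × 60.12) = -223.44 / 338.8619 ≈ -0.659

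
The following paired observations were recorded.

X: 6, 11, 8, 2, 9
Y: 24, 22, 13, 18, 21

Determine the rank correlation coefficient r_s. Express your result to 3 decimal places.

0.200

Rank X: 2, 5, 3, 1, 4
Rank Y: 5, 4, 1, 2, 3
d = rank(X) − rank(Y): -3, 1, 2, -1, 1; Σd² = 16
ρ = 1 − 6Σd² / [n(n²−1)] = 1 − 6×16 / (5×24) = 1 − 96/120 ≈ 0.200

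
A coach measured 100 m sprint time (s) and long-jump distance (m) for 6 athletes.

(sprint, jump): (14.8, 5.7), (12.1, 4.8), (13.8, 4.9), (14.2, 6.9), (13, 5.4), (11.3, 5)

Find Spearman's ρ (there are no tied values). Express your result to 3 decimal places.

Rank sprint: 6, 2, 4, 5, 3, 1
Rank jump: 5, 1, 2, 6, 4, 3
d = rank(sprint) − rank(jump): 1, 1, 2, -1, -1, -2; Σd² = 12
ρ = 1 − 6Σd² / [n(n²−1)] = 1 − 6×12 / (6×35) = 1 − 72/210 ≈ 0.657

0.657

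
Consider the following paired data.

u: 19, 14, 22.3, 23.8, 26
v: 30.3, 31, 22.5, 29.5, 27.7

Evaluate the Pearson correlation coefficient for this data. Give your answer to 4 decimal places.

n = 5, Σu = 105.1, Σv = 141, Σu² = 2296.73, Σv² = 4022.88, Σuv = 2933.75
nΣuv − ΣuΣv = 14668.75 − 14819.1 = -150.35
nΣu² − (Σu)² = 11483.65 − 11046.01 = 437.64; nΣv² − (Σv)² = 20114.4 − 19881 = 233.4
r = -150.35 / √(437.64 × 233.4) = -150.35 / 319.6016 ≈ -0.4704

-0.4704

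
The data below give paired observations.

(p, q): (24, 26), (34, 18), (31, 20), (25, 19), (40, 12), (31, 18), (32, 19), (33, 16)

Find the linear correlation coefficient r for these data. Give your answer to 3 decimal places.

n = 8, Σp = 250, Σq = 148, Σp² = 7992, Σq² = 2846, Σpq = 4505
nΣpq − ΣpΣq = 36040 − 37000 = -960
nΣp² − (Σp)² = 63936 − 62500 = 1436; nΣq² − (Σq)² = 22768 − 21904 = 864
r = -960 / √(1436 × 864) = -960 / 1113.8689 ≈ -0.862

-0.862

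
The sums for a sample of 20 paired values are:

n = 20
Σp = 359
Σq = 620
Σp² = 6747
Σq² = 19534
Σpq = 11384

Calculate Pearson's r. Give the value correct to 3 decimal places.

0.827

r = (nΣpq − ΣpΣq) / √[(nΣp² − (Σp)²)(nΣq² − (Σq)²)]
Numerator: 20×11384 − 359×620 = 5100
Denominator: √[(134940 − 128881)(390680 − 384400)] = √[6059 × 6280] = 6168.5104
r = 5100 / 6168.5104 ≈ 0.827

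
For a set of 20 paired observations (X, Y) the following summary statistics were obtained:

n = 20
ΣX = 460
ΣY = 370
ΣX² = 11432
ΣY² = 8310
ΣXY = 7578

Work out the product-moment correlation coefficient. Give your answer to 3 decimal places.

-0.834

r = (nΣXY − ΣXΣY) / √[(nΣX² − (ΣX)²)(nΣY² − (ΣY)²)]
Numerator: 20×7578 − 460×370 = -18640
Denominator: √[(228640 − 211600)(166200 − 136900)] = √[17040 × 29300] = 22344.3953
r = -18640 / 22344.3953 ≈ -0.834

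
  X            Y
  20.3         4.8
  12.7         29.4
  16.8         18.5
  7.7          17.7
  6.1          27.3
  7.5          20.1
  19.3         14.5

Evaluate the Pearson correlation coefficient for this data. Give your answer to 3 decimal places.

n = 7, ΣX = 90.4, ΣY = 132.3, ΣX² = 1380.86, ΣY² = 2902.49, ΣXY = 1515.04
nΣXY − ΣXΣY = 10605.28 − 11959.92 = -1354.64
nΣX² − (ΣX)² = 9666.02 − 8172.16 = 1493.86; nΣY² − (ΣY)² = 20317.43 − 17503.29 = 2814.14
r = -1354.64 / √(1493.86 × 2814.14) = -1354.64 / 2050.3490 ≈ -0.661

-0.661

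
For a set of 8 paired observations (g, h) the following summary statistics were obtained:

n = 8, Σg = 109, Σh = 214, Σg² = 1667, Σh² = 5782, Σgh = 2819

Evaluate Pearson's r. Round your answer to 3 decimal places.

r = (nΣgh − ΣgΣh) / √[(nΣg² − (Σg)²)(nΣh² − (Σh)²)]
Numerator: 8×2819 − 109×214 = -774
Denominator: √[(13336 − 11881)(46256 − 45796)] = √[1455 × 460] = 818.1076
r = -774 / 818.1076 ≈ -0.946

-0.946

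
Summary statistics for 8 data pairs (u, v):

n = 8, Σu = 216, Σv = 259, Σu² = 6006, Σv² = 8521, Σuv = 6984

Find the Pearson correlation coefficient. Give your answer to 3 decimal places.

r = (nΣuv − ΣuΣv) / √[(nΣu² − (Σu)²)(nΣv² − (Σv)²)]
Numerator: 8×6984 − 216×259 = -72
Denominator: √[(48048 − 46656)(68168 − 67081)] = √[1392 × 1087] = 1230.0829
r = -72 / 1230.0829 ≈ -0.059

-0.059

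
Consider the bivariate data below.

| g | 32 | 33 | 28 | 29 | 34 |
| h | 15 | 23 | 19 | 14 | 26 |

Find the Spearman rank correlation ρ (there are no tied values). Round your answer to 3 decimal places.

Rank g: 3, 4, 1, 2, 5
Rank h: 2, 4, 3, 1, 5
d = rank(g) − rank(h): 1, 0, -2, 1, 0; Σd² = 6
ρ = 1 − 6Σd² / [n(n²−1)] = 1 − 6×6 / (5×24) = 1 − 36/120 ≈ 0.700

0.700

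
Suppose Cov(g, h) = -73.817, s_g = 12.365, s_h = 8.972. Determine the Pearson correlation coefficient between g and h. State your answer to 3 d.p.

-0.665

r = Cov(g,h) / (s_g · s_h) = -73.817 / (12.365 × 8.972)
  = -73.817 / 110.9388 ≈ -0.665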